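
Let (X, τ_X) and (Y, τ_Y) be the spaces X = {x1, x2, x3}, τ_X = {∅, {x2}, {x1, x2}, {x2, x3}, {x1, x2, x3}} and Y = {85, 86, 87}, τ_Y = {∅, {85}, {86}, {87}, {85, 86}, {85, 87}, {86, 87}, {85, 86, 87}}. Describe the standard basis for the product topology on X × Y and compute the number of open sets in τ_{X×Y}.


Basis B = {∅ × ∅, {x2} × {85}, {x2} × {86}, {x2} × {87}, {x1, x2} × {85}, {x1, x2} × {86}, {x1, x2} × {87}, {x2} × {85, 86}, {x2} × {85, 87}, {x2, x3} × {85}, {x2} × {86, 87}, {x2, x3} × {86}, {x2, x3} × {87}, {x1, x2, x3} × {85}, {x1, x2, x3} × {86}, {x1, x2, x3} × {87}, {x2} × {85, 86, 87}, {x1, x2} × {85, 86}, {x1, x2} × {85, 87}, {x1, x2} × {86, 87}, {x2, x3} × {85, 86}, {x2, x3} × {85, 87}, {x2, x3} × {86, 87}, {x1, x2} × {85, 86, 87}, {x1, x2, x3} × {85, 86}, {x1, x2, x3} × {85, 87}, {x1, x2, x3} × {86, 87}, {x2, x3} × {85, 86, 87}, {x1, x2, x3} × {85, 86, 87}}; |τ_{X×Y}| = 125.

Enumerate products U × V with U ∈ τ_X, V ∈ τ_Y (deduplicated):
  ∅ × ∅ = {} (∅)
  {x2} × {85} = {(x2,85)}
  {x2} × {86} = {(x2,86)}
  {x2} × {87} = {(x2,87)}
  {x1, x2} × {85} = {(x1,85), (x2,85)}
  {x1, x2} × {86} = {(x1,86), (x2,86)}
  {x1, x2} × {87} = {(x1,87), (x2,87)}
  {x2} × {85, 86} = {(x2,85), (x2,86)}
  {x2} × {85, 87} = {(x2,85), (x2,87)}
  {x2, x3} × {85} = {(x2,85), (x3,85)}
  {x2} × {86, 87} = {(x2,86), (x2,87)}
  {x2, x3} × {86} = {(x2,86), (x3,86)}
  {x2, x3} × {87} = {(x2,87), (x3,87)}
  {x1, x2, x3} × {85} = {(x1,85), (x2,85), (x3,85)}
  {x1, x2, x3} × {86} = {(x1,86), (x2,86), (x3,86)}
  {x1, x2, x3} × {87} = {(x1,87), (x2,87), (x3,87)}
  {x2} × {85, 86, 87} = {(x2,85), (x2,86), (x2,87)}
  {x1, x2} × {85, 86} = {(x1,85), (x1,86), (x2,85), (x2,86)}
  {x1, x2} × {85, 87} = {(x1,85), (x1,87), (x2,85), (x2,87)}
  {x1, x2} × {86, 87} = {(x1,86), (x1,87), (x2,86), (x2,87)}
  {x2, x3} × {85, 86} = {(x2,85), (x2,86), (x3,85), (x3,86)}
  {x2, x3} × {85, 87} = {(x2,85), (x2,87), (x3,85), (x3,87)}
  {x2, x3} × {86, 87} = {(x2,86), (x2,87), (x3,86), (x3,87)}
  {x1, x2} × {85, 86, 87} = {(x1,85), (x1,86), (x1,87), (x2,85), (x2,86), (x2,87)}
  {x1, x2, x3} × {85, 86} = {(x1,85), (x1,86), (x2,85), (x2,86), (x3,85), (x3,86)}
  {x1, x2, x3} × {85, 87} = {(x1,85), (x1,87), (x2,85), (x2,87), (x3,85), (x3,87)}
  {x1, x2, x3} × {86, 87} = {(x1,86), (x1,87), (x2,86), (x2,87), (x3,86), (x3,87)}
  {x2, x3} × {85, 86, 87} = {(x2,85), (x2,86), (x2,87), (x3,85), (x3,86), (x3,87)}
  {x1, x2, x3} × {85, 86, 87} = {(x1,85), (x1,86), (x1,87), (x2,85), (x2,86), (x2,87), (x3,85), (x3,86), (x3,87)}
These 29 distinct sets form the basis B.
Close under arbitrary unions to get τ_{X×Y}; counting gives |τ_{X×Y}| = 125.


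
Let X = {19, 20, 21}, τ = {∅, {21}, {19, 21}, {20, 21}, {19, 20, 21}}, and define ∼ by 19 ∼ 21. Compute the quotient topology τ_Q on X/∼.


X/∼ = {[19=21], [20]}; |τ_Q| = 3.

Equivalence classes: [19=21], [20].
Quotient map π: X → X/∼ sends 19 ↦ [19=21], 20 ↦ [20], 21 ↦ [19=21].
For each subset V ⊆ X/∼, compute π^{-1}(V) ⊆ X and check whether π^{-1}(V) ∈ τ. V is open in τ_Q iff π^{-1}(V) ∈ τ.
  V = {}: π^{-1}(V) = ∅ ∈ τ ✓.
  V = {[19=21]}: π^{-1}(V) = {19, 21} ∈ τ ✓.
  V = {[20]}: π^{-1}(V) = {20} ∉ τ ✗.
  V = {[19=21], [20]}: π^{-1}(V) = {19, 20, 21} ∈ τ ✓.
Open sets in the quotient: τ_Q = {{}, {[19=21]}, {[19=21], [20]}} (3 elements).


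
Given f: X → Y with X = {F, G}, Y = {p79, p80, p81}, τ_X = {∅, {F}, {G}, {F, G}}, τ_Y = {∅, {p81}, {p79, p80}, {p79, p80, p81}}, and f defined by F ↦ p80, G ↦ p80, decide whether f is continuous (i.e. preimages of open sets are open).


f IS continuous.

Compute f^{-1}(U) for each U ∈ τ_Y:
  U = ∅: f^{-1}(U) = ∅ ∈ τ_X ✓.
  U = {p81}: f^{-1}(U) = ∅ ∈ τ_X ✓.
  U = {p79, p80}: f^{-1}(U) = {F, G} ∈ τ_X ✓.
  U = {p79, p80, p81}: f^{-1}(U) = {F, G} ∈ τ_X ✓.
Every preimage lies in τ_X, so f IS continuous.


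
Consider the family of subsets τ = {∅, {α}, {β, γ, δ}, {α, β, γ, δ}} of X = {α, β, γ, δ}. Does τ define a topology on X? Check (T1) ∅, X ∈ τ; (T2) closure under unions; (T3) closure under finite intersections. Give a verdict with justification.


τ IS a topology on X.

Axiom (T1): ∅ ∈ τ? Yes; X ∈ τ? Yes.
Axiom (T2/T3): check pairwise unions and intersections of members of τ.
All pairwise intersections and unions checked — each lies in τ. Therefore τ satisfies (T1), (T2), (T3): it IS a topology on X.


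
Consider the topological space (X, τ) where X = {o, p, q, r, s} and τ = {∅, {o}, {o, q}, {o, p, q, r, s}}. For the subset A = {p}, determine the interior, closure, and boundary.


int(A) = ∅, cl(A) = {p, r, s}, ∂A = {p, r, s}.

Closed sets in (X, τ) are complements of opens:
  closed(X, τ) = {∅, {p, r, s}, {p, q, r, s}, {o, p, q, r, s}}.
int(A) = ⋃ {U ∈ τ : U ⊆ A}. Opens contained in A: ∅.
Taking the union of these: int(A) = ∅.
cl(A) = ⋂ {C closed : A ⊆ C}. Closed sets containing A: {p, r, s}, {p, q, r, s}, {o, p, q, r, s}.
Intersecting these: cl(A) = {p, r, s}.
∂A = cl(A) ∖ int(A) = {p, r, s} ∖ ∅ = {p, r, s}.


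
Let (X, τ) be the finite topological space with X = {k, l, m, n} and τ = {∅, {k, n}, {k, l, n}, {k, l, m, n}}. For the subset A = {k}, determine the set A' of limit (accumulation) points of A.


A' = {l, m, n}

For each x ∈ X, list the open sets U ∈ τ with x ∈ U, then check whether U ∩ (A ∖ {x}) ≠ ∅ for every such U.
  x = k: open {k, n} ∋ x has {k, n} ∩ (A ∖ {k}) = ∅, so x is NOT a limit point.
  x = l: opens ∋ x are {k, l, n}, {k, l, m, n}; each meets A ∖ {l}, so x IS a limit point.
  x = m: opens ∋ x are {k, l, m, n}; each meets A ∖ {m}, so x IS a limit point.
  x = n: opens ∋ x are {k, n}, {k, l, n}, {k, l, m, n}; each meets A ∖ {n}, so x IS a limit point.
Collecting: A' = {l, m, n}.


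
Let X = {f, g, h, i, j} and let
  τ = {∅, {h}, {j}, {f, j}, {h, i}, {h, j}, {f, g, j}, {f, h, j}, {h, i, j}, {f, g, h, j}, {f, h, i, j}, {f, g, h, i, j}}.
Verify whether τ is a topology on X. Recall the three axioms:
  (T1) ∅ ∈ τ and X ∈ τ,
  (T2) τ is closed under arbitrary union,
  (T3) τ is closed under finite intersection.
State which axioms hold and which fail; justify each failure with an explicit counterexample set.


τ IS a topology on X.

Axiom (T1): ∅ ∈ τ? Yes; X ∈ τ? Yes.
Axiom (T2/T3): check pairwise unions and intersections of members of τ.
All pairwise intersections and unions checked — each lies in τ. Therefore τ satisfies (T1), (T2), (T3): it IS a topology on X.


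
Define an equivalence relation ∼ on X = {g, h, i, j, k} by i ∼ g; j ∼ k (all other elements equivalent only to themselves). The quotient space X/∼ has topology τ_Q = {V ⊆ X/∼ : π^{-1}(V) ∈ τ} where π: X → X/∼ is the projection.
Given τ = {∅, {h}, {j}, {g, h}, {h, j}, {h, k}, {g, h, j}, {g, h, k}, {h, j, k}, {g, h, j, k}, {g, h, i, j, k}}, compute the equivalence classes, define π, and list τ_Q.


X/∼ = {[g=i], [h], [j=k]}; |τ_Q| = 4.

Equivalence classes: [g=i], [h], [j=k].
Quotient map π: X → X/∼ sends g ↦ [g=i], h ↦ [h], i ↦ [g=i], j ↦ [j=k], k ↦ [j=k].
For each subset V ⊆ X/∼, compute π^{-1}(V) ⊆ X and check whether π^{-1}(V) ∈ τ. V is open in τ_Q iff π^{-1}(V) ∈ τ.
  V = {}: π^{-1}(V) = ∅ ∈ τ ✓.
  V = {[g=i]}: π^{-1}(V) = {g, i} ∉ τ ✗.
  V = {[h]}: π^{-1}(V) = {h} ∈ τ ✓.
  V = {[g=i], [h]}: π^{-1}(V) = {g, h, i} ∉ τ ✗.
  V = {[j=k]}: π^{-1}(V) = {j, k} ∉ τ ✗.
  V = {[g=i], [j=k]}: π^{-1}(V) = {g, i, j, k} ∉ τ ✗.
  V = {[h], [j=k]}: π^{-1}(V) = {h, j, k} ∈ τ ✓.
  V = {[g=i], [h], [j=k]}: π^{-1}(V) = {g, h, i, j, k} ∈ τ ✓.
Open sets in the quotient: τ_Q = {{}, {[h]}, {[h], [j=k]}, {[g=i], [h], [j=k]}} (4 elements).


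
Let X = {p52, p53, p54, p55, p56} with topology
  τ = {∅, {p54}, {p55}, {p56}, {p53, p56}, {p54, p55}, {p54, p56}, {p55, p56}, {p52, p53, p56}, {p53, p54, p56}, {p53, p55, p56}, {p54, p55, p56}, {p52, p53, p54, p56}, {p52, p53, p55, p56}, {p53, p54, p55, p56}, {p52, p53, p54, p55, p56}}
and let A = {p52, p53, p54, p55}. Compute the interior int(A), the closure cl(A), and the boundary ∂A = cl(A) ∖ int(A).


int(A) = {p54, p55}, cl(A) = {p52, p53, p54, p55}, ∂A = {p52, p53}.

Closed sets in (X, τ) are complements of opens:
  closed(X, τ) = {∅, {p52}, {p54}, {p55}, {p52, p53}, {p52, p54}, {p52, p55}, {p54, p55}, {p52, p53, p54}, {p52, p53, p55}, {p52, p53, p56}, {p52, p54, p55}, {p52, p53, p54, p55}, {p52, p53, p54, p56}, {p52, p53, p55, p56}, {p52, p53, p54, p55, p56}}.
int(A) = ⋃ {U ∈ τ : U ⊆ A}. Opens contained in A: ∅, {p54}, {p55}, {p54, p55}.
Taking the union of these: int(A) = {p54, p55}.
cl(A) = ⋂ {C closed : A ⊆ C}. Closed sets containing A: {p52, p53, p54, p55}, {p52, p53, p54, p55, p56}.
Intersecting these: cl(A) = {p52, p53, p54, p55}.
∂A = cl(A) ∖ int(A) = {p52, p53, p54, p55} ∖ {p54, p55} = {p52, p53}.


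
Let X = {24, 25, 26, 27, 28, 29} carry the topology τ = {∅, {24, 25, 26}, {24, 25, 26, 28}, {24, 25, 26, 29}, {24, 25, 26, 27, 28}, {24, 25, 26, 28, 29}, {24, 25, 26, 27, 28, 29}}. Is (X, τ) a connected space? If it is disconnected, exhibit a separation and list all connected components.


(X, τ) is connected.

Find clopen sets (U ∈ τ with X ∖ U ∈ τ):
  U = ∅, X ∖ U = {24, 25, 26, 27, 28, 29} — both open, so U is clopen.
  U = {24, 25, 26, 27, 28, 29}, X ∖ U = ∅ — both open, so U is clopen.
Only trivial clopens (∅ and X) exist, so (X, τ) is connected.
Compute connected components by grouping points that agree on all clopens:
  component: {24, 25, 26, 27, 28, 29}


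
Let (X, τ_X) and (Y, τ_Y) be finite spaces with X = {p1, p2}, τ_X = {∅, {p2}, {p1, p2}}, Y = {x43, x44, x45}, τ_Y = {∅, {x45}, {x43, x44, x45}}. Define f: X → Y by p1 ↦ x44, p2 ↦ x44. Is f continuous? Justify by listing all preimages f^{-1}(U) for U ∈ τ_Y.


f IS continuous.

Compute f^{-1}(U) for each U ∈ τ_Y:
  U = ∅: f^{-1}(U) = ∅ ∈ τ_X ✓.
  U = {x45}: f^{-1}(U) = ∅ ∈ τ_X ✓.
  U = {x43, x44, x45}: f^{-1}(U) = {p1, p2} ∈ τ_X ✓.
Every preimage lies in τ_X, so f IS continuous.


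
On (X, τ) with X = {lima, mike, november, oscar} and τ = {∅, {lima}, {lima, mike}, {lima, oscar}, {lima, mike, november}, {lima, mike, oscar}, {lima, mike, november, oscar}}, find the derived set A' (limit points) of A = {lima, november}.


A' = {mike, november, oscar}

For each x ∈ X, list the open sets U ∈ τ with x ∈ U, then check whether U ∩ (A ∖ {x}) ≠ ∅ for every such U.
  x = lima: open {lima} ∋ x has {lima} ∩ (A ∖ {lima}) = ∅, so x is NOT a limit point.
  x = mike: opens ∋ x are {lima, mike}, {lima, mike, november}, {lima, mike, oscar}, {lima, mike, november, oscar}; each meets A ∖ {mike}, so x IS a limit point.
  x = november: opens ∋ x are {lima, mike, november}, {lima, mike, november, oscar}; each meets A ∖ {november}, so x IS a limit point.
  x = oscar: opens ∋ x are {lima, oscar}, {lima, mike, oscar}, {lima, mike, november, oscar}; each meets A ∖ {oscar}, so x IS a limit point.
Collecting: A' = {mike, november, oscar}.


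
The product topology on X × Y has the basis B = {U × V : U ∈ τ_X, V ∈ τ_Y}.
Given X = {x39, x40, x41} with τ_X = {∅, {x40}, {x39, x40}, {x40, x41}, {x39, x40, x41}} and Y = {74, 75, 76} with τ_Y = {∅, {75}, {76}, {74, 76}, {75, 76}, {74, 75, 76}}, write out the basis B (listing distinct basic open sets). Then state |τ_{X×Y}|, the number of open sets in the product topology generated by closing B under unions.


Basis B = {∅ × ∅, {x40} × {75}, {x40} × {76}, {x39, x40} × {75}, {x39, x40} × {76}, {x40} × {74, 76}, {x40} × {75, 76}, {x40, x41} × {75}, {x40, x41} × {76}, {x39, x40, x41} × {75}, {x39, x40, x41} × {76}, {x40} × {74, 75, 76}, {x39, x40} × {74, 76}, {x39, x40} × {75, 76}, {x40, x41} × {74, 76}, {x40, x41} × {75, 76}, {x39, x40} × {74, 75, 76}, {x39, x40, x41} × {74, 76}, {x39, x40, x41} × {75, 76}, {x40, x41} × {74, 75, 76}, {x39, x40, x41} × {74, 75, 76}}; |τ_{X×Y}| = 70.

Enumerate products U × V with U ∈ τ_X, V ∈ τ_Y (deduplicated):
  ∅ × ∅ = {} (∅)
  {x40} × {75} = {(x40,75)}
  {x40} × {76} = {(x40,76)}
  {x39, x40} × {75} = {(x39,75), (x40,75)}
  {x39, x40} × {76} = {(x39,76), (x40,76)}
  {x40} × {74, 76} = {(x40,74), (x40,76)}
  {x40} × {75, 76} = {(x40,75), (x40,76)}
  {x40, x41} × {75} = {(x40,75), (x41,75)}
  {x40, x41} × {76} = {(x40,76), (x41,76)}
  {x39, x40, x41} × {75} = {(x39,75), (x40,75), (x41,75)}
  {x39, x40, x41} × {76} = {(x39,76), (x40,76), (x41,76)}
  {x40} × {74, 75, 76} = {(x40,74), (x40,75), (x40,76)}
  {x39, x40} × {74, 76} = {(x39,74), (x39,76), (x40,74), (x40,76)}
  {x39, x40} × {75, 76} = {(x39,75), (x39,76), (x40,75), (x40,76)}
  {x40, x41} × {74, 76} = {(x40,74), (x40,76), (x41,74), (x41,76)}
  {x40, x41} × {75, 76} = {(x40,75), (x40,76), (x41,75), (x41,76)}
  {x39, x40} × {74, 75, 76} = {(x39,74), (x39,75), (x39,76), (x40,74), (x40,75), (x40,76)}
  {x39, x40, x41} × {74, 76} = {(x39,74), (x39,76), (x40,74), (x40,76), (x41,74), (x41,76)}
  {x39, x40, x41} × {75, 76} = {(x39,75), (x39,76), (x40,75), (x40,76), (x41,75), (x41,76)}
  {x40, x41} × {74, 75, 76} = {(x40,74), (x40,75), (x40,76), (x41,74), (x41,75), (x41,76)}
  {x39, x40, x41} × {74, 75, 76} = {(x39,74), (x39,75), (x39,76), (x40,74), (x40,75), (x40,76), (x41,74), (x41,75), (x41,76)}
These 21 distinct sets form the basis B.
Close under arbitrary unions to get τ_{X×Y}; counting gives |τ_{X×Y}| = 70.


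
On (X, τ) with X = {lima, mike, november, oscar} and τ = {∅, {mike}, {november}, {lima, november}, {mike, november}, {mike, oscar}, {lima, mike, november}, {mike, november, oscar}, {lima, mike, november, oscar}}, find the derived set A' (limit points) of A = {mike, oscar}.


A' = {oscar}

For each x ∈ X, list the open sets U ∈ τ with x ∈ U, then check whether U ∩ (A ∖ {x}) ≠ ∅ for every such U.
  x = lima: open {lima, november} ∋ x has {lima, november} ∩ (A ∖ {lima}) = ∅, so x is NOT a limit point.
  x = mike: open {mike} ∋ x has {mike} ∩ (A ∖ {mike}) = ∅, so x is NOT a limit point.
  x = november: open {november} ∋ x has {november} ∩ (A ∖ {november}) = ∅, so x is NOT a limit point.
  x = oscar: opens ∋ x are {mike, oscar}, {mike, november, oscar}, {lima, mike, november, oscar}; each meets A ∖ {oscar}, so x IS a limit point.
Collecting: A' = {oscar}.


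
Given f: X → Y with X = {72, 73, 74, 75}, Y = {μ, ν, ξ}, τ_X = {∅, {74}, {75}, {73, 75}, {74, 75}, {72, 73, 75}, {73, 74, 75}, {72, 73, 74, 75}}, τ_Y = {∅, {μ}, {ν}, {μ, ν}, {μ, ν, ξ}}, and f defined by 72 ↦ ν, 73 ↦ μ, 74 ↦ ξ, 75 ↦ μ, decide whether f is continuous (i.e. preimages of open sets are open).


f is NOT continuous.

Compute f^{-1}(U) for each U ∈ τ_Y:
  U = ∅: f^{-1}(U) = ∅ ∈ τ_X ✓.
  U = {μ}: f^{-1}(U) = {73, 75} ∈ τ_X ✓.
  U = {ν}: f^{-1}(U) = {72} ∉ τ_X ✗.
  U = {μ, ν}: f^{-1}(U) = {72, 73, 75} ∈ τ_X ✓.
  U = {μ, ν, ξ}: f^{-1}(U) = {72, 73, 74, 75} ∈ τ_X ✓.
Found U = {ν} with f^{-1}(U) = {72} not in τ_X. Therefore f is NOT continuous.


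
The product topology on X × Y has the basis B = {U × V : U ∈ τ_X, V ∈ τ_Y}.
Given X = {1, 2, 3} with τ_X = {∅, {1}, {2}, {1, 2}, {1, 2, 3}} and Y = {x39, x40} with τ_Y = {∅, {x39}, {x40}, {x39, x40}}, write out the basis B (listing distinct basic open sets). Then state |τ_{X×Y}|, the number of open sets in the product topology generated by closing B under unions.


Basis B = {∅ × ∅, {1} × {x39}, {1} × {x40}, {2} × {x39}, {2} × {x40}, {1} × {x39, x40}, {1, 2} × {x39}, {1, 2} × {x40}, {2} × {x39, x40}, {1, 2, 3} × {x39}, {1, 2, 3} × {x40}, {1, 2} × {x39, x40}, {1, 2, 3} × {x39, x40}}; |τ_{X×Y}| = 25.

Enumerate products U × V with U ∈ τ_X, V ∈ τ_Y (deduplicated):
  ∅ × ∅ = {} (∅)
  {1} × {x39} = {(1,x39)}
  {1} × {x40} = {(1,x40)}
  {2} × {x39} = {(2,x39)}
  {2} × {x40} = {(2,x40)}
  {1} × {x39, x40} = {(1,x39), (1,x40)}
  {1, 2} × {x39} = {(1,x39), (2,x39)}
  {1, 2} × {x40} = {(1,x40), (2,x40)}
  {2} × {x39, x40} = {(2,x39), (2,x40)}
  {1, 2, 3} × {x39} = {(1,x39), (2,x39), (3,x39)}
  {1, 2, 3} × {x40} = {(1,x40), (2,x40), (3,x40)}
  {1, 2} × {x39, x40} = {(1,x39), (1,x40), (2,x39), (2,x40)}
  {1, 2, 3} × {x39, x40} = {(1,x39), (1,x40), (2,x39), (2,x40), (3,x39), (3,x40)}
These 13 distinct sets form the basis B.
Close under arbitrary unions to get τ_{X×Y}; counting gives |τ_{X×Y}| = 25.


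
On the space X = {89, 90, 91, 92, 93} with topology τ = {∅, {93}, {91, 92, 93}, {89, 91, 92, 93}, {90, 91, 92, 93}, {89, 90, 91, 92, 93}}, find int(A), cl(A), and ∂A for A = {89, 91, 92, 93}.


int(A) = {89, 91, 92, 93}, cl(A) = {89, 90, 91, 92, 93}, ∂A = {90}.

Closed sets in (X, τ) are complements of opens:
  closed(X, τ) = {∅, {89}, {90}, {89, 90}, {89, 90, 91, 92}, {89, 90, 91, 92, 93}}.
int(A) = ⋃ {U ∈ τ : U ⊆ A}. Opens contained in A: ∅, {93}, {91, 92, 93}, {89, 91, 92, 93}.
Taking the union of these: int(A) = {89, 91, 92, 93}.
cl(A) = ⋂ {C closed : A ⊆ C}. Closed sets containing A: {89, 90, 91, 92, 93}.
Intersecting these: cl(A) = {89, 90, 91, 92, 93}.
∂A = cl(A) ∖ int(A) = {89, 90, 91, 92, 93} ∖ {89, 91, 92, 93} = {90}.


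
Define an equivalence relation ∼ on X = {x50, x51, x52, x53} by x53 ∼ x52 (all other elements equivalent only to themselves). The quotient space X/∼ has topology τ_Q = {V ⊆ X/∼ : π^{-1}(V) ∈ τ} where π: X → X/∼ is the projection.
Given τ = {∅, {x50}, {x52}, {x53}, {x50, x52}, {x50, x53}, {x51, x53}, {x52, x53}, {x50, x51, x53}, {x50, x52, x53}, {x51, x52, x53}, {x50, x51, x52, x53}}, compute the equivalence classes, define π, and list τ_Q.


X/∼ = {[x50], [x51], [x52=x53]}; |τ_Q| = 6.

Equivalence classes: [x50], [x51], [x52=x53].
Quotient map π: X → X/∼ sends x50 ↦ [x50], x51 ↦ [x51], x52 ↦ [x52=x53], x53 ↦ [x52=x53].
For each subset V ⊆ X/∼, compute π^{-1}(V) ⊆ X and check whether π^{-1}(V) ∈ τ. V is open in τ_Q iff π^{-1}(V) ∈ τ.
  V = {}: π^{-1}(V) = ∅ ∈ τ ✓.
  V = {[x50]}: π^{-1}(V) = {x50} ∈ τ ✓.
  V = {[x51]}: π^{-1}(V) = {x51} ∉ τ ✗.
  V = {[x50], [x51]}: π^{-1}(V) = {x50, x51} ∉ τ ✗.
  V = {[x52=x53]}: π^{-1}(V) = {x52, x53} ∈ τ ✓.
  V = {[x50], [x52=x53]}: π^{-1}(V) = {x50, x52, x53} ∈ τ ✓.
  V = {[x51], [x52=x53]}: π^{-1}(V) = {x51, x52, x53} ∈ τ ✓.
  V = {[x50], [x51], [x52=x53]}: π^{-1}(V) = {x50, x51, x52, x53} ∈ τ ✓.
Open sets in the quotient: τ_Q = {{}, {[x50]}, {[x52=x53]}, {[x50], [x52=x53]}, {[x51], [x52=x53]}, {[x50], [x51], [x52=x53]}} (6 elements).


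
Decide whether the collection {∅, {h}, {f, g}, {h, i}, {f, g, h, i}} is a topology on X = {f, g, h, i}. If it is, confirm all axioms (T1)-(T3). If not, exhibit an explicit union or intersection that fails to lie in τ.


τ is NOT a topology on X.

Axiom (T1): ∅ ∈ τ? Yes; X ∈ τ? Yes.
Axiom (T2/T3): check pairwise unions and intersections of members of τ.
Counterexample for (T2): {h} ∪ {f, g} = {f, g, h} ∉ τ. Therefore τ is NOT a topology.


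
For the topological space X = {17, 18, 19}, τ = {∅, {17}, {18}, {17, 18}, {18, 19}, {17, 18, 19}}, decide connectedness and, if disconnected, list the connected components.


(X, τ) is disconnected; components = [{17}, {18, 19}].

Find clopen sets (U ∈ τ with X ∖ U ∈ τ):
  U = ∅, X ∖ U = {17, 18, 19} — both open, so U is clopen.
  U = {17}, X ∖ U = {18, 19} — both open, so U is clopen.
  U = {18, 19}, X ∖ U = {17} — both open, so U is clopen.
  U = {17, 18, 19}, X ∖ U = ∅ — both open, so U is clopen.
Nontrivial clopen(s) exist: e.g. {17}. So (X, τ) is disconnected.
Compute connected components by grouping points that agree on all clopens:
  component: {17}
  component: {18, 19}


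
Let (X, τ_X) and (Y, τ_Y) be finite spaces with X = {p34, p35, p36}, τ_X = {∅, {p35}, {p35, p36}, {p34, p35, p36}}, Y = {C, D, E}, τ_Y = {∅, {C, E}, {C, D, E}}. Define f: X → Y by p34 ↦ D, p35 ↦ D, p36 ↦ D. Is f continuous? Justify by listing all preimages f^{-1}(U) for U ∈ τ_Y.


f IS continuous.

Compute f^{-1}(U) for each U ∈ τ_Y:
  U = ∅: f^{-1}(U) = ∅ ∈ τ_X ✓.
  U = {C, E}: f^{-1}(U) = ∅ ∈ τ_X ✓.
  U = {C, D, E}: f^{-1}(U) = {p34, p35, p36} ∈ τ_X ✓.
Every preimage lies in τ_X, so f IS continuous.


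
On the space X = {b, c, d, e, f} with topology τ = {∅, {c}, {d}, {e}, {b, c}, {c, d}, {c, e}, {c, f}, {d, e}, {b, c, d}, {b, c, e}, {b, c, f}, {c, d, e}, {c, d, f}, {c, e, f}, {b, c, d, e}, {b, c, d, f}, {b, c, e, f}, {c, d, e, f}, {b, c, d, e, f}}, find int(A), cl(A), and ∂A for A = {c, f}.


int(A) = {c, f}, cl(A) = {b, c, f}, ∂A = {b}.

Closed sets in (X, τ) are complements of opens:
  closed(X, τ) = {∅, {b}, {d}, {e}, {f}, {b, d}, {b, e}, {b, f}, {d, e}, {d, f}, {e, f}, {b, c, f}, {b, d, e}, {b, d, f}, {b, e, f}, {d, e, f}, {b, c, d, f}, {b, c, e, f}, {b, d, e, f}, {b, c, d, e, f}}.
int(A) = ⋃ {U ∈ τ : U ⊆ A}. Opens contained in A: ∅, {c}, {c, f}.
Taking the union of these: int(A) = {c, f}.
cl(A) = ⋂ {C closed : A ⊆ C}. Closed sets containing A: {b, c, f}, {b, c, d, f}, {b, c, e, f}, {b, c, d, e, f}.
Intersecting these: cl(A) = {b, c, f}.
∂A = cl(A) ∖ int(A) = {b, c, f} ∖ {c, f} = {b}.


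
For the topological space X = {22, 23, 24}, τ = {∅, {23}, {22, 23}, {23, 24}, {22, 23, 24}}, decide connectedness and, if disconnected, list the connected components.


(X, τ) is connected.

Find clopen sets (U ∈ τ with X ∖ U ∈ τ):
  U = ∅, X ∖ U = {22, 23, 24} — both open, so U is clopen.
  U = {22, 23, 24}, X ∖ U = ∅ — both open, so U is clopen.
Only trivial clopens (∅ and X) exist, so (X, τ) is connected.
Compute connected components by grouping points that agree on all clopens:
  component: {22, 23, 24}


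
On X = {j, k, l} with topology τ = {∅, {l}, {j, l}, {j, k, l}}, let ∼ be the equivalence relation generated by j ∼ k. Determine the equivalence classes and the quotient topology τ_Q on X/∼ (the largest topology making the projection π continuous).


X/∼ = {[j=k], [l]}; |τ_Q| = 3.

Equivalence classes: [j=k], [l].
Quotient map π: X → X/∼ sends j ↦ [j=k], k ↦ [j=k], l ↦ [l].
For each subset V ⊆ X/∼, compute π^{-1}(V) ⊆ X and check whether π^{-1}(V) ∈ τ. V is open in τ_Q iff π^{-1}(V) ∈ τ.
  V = {}: π^{-1}(V) = ∅ ∈ τ ✓.
  V = {[j=k]}: π^{-1}(V) = {j, k} ∉ τ ✗.
  V = {[l]}: π^{-1}(V) = {l} ∈ τ ✓.
  V = {[j=k], [l]}: π^{-1}(V) = {j, k, l} ∈ τ ✓.
Open sets in the quotient: τ_Q = {{}, {[l]}, {[j=k], [l]}} (3 elements).


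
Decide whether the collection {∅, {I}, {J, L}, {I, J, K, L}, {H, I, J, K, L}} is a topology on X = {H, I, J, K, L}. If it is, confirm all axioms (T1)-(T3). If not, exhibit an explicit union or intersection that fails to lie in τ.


τ is NOT a topology on X.

Axiom (T1): ∅ ∈ τ? Yes; X ∈ τ? Yes.
Axiom (T2/T3): check pairwise unions and intersections of members of τ.
Counterexample for (T2): {I} ∪ {J, L} = {I, J, L} ∉ τ. Therefore τ is NOT a topology.


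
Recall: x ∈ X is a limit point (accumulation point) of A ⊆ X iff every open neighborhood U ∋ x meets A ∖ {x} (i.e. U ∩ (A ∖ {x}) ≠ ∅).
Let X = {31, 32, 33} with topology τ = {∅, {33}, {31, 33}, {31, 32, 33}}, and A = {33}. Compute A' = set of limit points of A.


A' = {31, 32}

For each x ∈ X, list the open sets U ∈ τ with x ∈ U, then check whether U ∩ (A ∖ {x}) ≠ ∅ for every such U.
  x = 31: opens ∋ x are {31, 33}, {31, 32, 33}; each meets A ∖ {31}, so x IS a limit point.
  x = 32: opens ∋ x are {31, 32, 33}; each meets A ∖ {32}, so x IS a limit point.
  x = 33: open {33} ∋ x has {33} ∩ (A ∖ {33}) = ∅, so x is NOT a limit point.
Collecting: A' = {31, 32}.


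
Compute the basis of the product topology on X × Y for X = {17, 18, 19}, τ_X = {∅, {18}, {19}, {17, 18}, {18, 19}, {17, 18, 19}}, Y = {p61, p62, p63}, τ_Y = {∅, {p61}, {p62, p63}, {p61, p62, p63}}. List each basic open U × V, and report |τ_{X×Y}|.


Basis B = {∅ × ∅, {18} × {p61}, {19} × {p61}, {17, 18} × {p61}, {18, 19} × {p61}, {18} × {p62, p63}, {19} × {p62, p63}, {17, 18, 19} × {p61}, {18} × {p61, p62, p63}, {19} × {p61, p62, p63}, {17, 18} × {p62, p63}, {18, 19} × {p62, p63}, {17, 18} × {p61, p62, p63}, {17, 18, 19} × {p62, p63}, {18, 19} × {p61, p62, p63}, {17, 18, 19} × {p61, p62, p63}}; |τ_{X×Y}| = 36.

Enumerate products U × V with U ∈ τ_X, V ∈ τ_Y (deduplicated):
  ∅ × ∅ = {} (∅)
  {18} × {p61} = {(18,p61)}
  {19} × {p61} = {(19,p61)}
  {17, 18} × {p61} = {(17,p61), (18,p61)}
  {18, 19} × {p61} = {(18,p61), (19,p61)}
  {18} × {p62, p63} = {(18,p62), (18,p63)}
  {19} × {p62, p63} = {(19,p62), (19,p63)}
  {17, 18, 19} × {p61} = {(17,p61), (18,p61), (19,p61)}
  {18} × {p61, p62, p63} = {(18,p61), (18,p62), (18,p63)}
  {19} × {p61, p62, p63} = {(19,p61), (19,p62), (19,p63)}
  {17, 18} × {p62, p63} = {(17,p62), (17,p63), (18,p62), (18,p63)}
  {18, 19} × {p62, p63} = {(18,p62), (18,p63), (19,p62), (19,p63)}
  {17, 18} × {p61, p62, p63} = {(17,p61), (17,p62), (17,p63), (18,p61), (18,p62), (18,p63)}
  {17, 18, 19} × {p62, p63} = {(17,p62), (17,p63), (18,p62), (18,p63), (19,p62), (19,p63)}
  {18, 19} × {p61, p62, p63} = {(18,p61), (18,p62), (18,p63), (19,p61), (19,p62), (19,p63)}
  {17, 18, 19} × {p61, p62, p63} = {(17,p61), (17,p62), (17,p63), (18,p61), (18,p62), (18,p63), (19,p61), (19,p62), (19,p63)}
These 16 distinct sets form the basis B.
Close under arbitrary unions to get τ_{X×Y}; counting gives |τ_{X×Y}| = 36.


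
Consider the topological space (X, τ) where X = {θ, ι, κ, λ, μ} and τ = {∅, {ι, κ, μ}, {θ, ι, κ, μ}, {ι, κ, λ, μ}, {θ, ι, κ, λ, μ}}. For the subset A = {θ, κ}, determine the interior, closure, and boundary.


int(A) = ∅, cl(A) = {θ, ι, κ, λ, μ}, ∂A = {θ, ι, κ, λ, μ}.

Closed sets in (X, τ) are complements of opens:
  closed(X, τ) = {∅, {θ}, {λ}, {θ, λ}, {θ, ι, κ, λ, μ}}.
int(A) = ⋃ {U ∈ τ : U ⊆ A}. Opens contained in A: ∅.
Taking the union of these: int(A) = ∅.
cl(A) = ⋂ {C closed : A ⊆ C}. Closed sets containing A: {θ, ι, κ, λ, μ}.
Intersecting these: cl(A) = {θ, ι, κ, λ, μ}.
∂A = cl(A) ∖ int(A) = {θ, ι, κ, λ, μ} ∖ ∅ = {θ, ι, κ, λ, μ}.


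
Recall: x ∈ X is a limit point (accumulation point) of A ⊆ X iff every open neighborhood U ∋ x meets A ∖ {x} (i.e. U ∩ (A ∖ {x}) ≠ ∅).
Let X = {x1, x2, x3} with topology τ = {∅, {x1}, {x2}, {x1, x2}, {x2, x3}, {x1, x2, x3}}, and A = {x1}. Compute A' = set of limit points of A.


A' = ∅

For each x ∈ X, list the open sets U ∈ τ with x ∈ U, then check whether U ∩ (A ∖ {x}) ≠ ∅ for every such U.
  x = x1: open {x1} ∋ x has {x1} ∩ (A ∖ {x1}) = ∅, so x is NOT a limit point.
  x = x2: open {x2} ∋ x has {x2} ∩ (A ∖ {x2}) = ∅, so x is NOT a limit point.
  x = x3: open {x2, x3} ∋ x has {x2, x3} ∩ (A ∖ {x3}) = ∅, so x is NOT a limit point.
Collecting: A' = ∅.


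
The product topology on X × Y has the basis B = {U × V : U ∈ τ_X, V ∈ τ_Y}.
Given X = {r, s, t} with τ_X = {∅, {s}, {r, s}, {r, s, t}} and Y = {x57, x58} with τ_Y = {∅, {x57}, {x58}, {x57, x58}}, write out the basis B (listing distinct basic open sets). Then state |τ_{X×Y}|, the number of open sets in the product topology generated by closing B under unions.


Basis B = {∅ × ∅, {s} × {x57}, {s} × {x58}, {r, s} × {x57}, {r, s} × {x58}, {s} × {x57, x58}, {r, s, t} × {x57}, {r, s, t} × {x58}, {r, s} × {x57, x58}, {r, s, t} × {x57, x58}}; |τ_{X×Y}| = 16.

Enumerate products U × V with U ∈ τ_X, V ∈ τ_Y (deduplicated):
  ∅ × ∅ = {} (∅)
  {s} × {x57} = {(s,x57)}
  {s} × {x58} = {(s,x58)}
  {r, s} × {x57} = {(r,x57), (s,x57)}
  {r, s} × {x58} = {(r,x58), (s,x58)}
  {s} × {x57, x58} = {(s,x57), (s,x58)}
  {r, s, t} × {x57} = {(r,x57), (s,x57), (t,x57)}
  {r, s, t} × {x58} = {(r,x58), (s,x58), (t,x58)}
  {r, s} × {x57, x58} = {(r,x57), (r,x58), (s,x57), (s,x58)}
  {r, s, t} × {x57, x58} = {(r,x57), (r,x58), (s,x57), (s,x58), (t,x57), (t,x58)}
These 10 distinct sets form the basis B.
Close under arbitrary unions to get τ_{X×Y}; counting gives |τ_{X×Y}| = 16.


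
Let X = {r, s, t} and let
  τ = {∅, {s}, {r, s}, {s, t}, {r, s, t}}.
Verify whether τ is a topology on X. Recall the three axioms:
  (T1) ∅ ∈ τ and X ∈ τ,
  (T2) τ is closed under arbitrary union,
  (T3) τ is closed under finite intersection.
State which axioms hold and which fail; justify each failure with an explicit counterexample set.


τ IS a topology on X.

Axiom (T1): ∅ ∈ τ? Yes; X ∈ τ? Yes.
Axiom (T2/T3): check pairwise unions and intersections of members of τ.
All pairwise intersections and unions checked — each lies in τ. Therefore τ satisfies (T1), (T2), (T3): it IS a topology on X.


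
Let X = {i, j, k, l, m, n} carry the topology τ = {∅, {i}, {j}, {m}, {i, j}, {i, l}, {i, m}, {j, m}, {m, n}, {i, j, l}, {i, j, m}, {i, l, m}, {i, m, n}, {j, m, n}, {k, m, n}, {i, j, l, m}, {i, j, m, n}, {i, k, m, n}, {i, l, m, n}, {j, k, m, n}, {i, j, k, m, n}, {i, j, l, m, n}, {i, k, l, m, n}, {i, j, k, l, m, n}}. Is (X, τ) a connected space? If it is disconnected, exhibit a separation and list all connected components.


(X, τ) is disconnected; components = [{j}, {i, l}, {k, m, n}].

Find clopen sets (U ∈ τ with X ∖ U ∈ τ):
  U = ∅, X ∖ U = {i, j, k, l, m, n} — both open, so U is clopen.
  U = {j}, X ∖ U = {i, k, l, m, n} — both open, so U is clopen.
  U = {i, l}, X ∖ U = {j, k, m, n} — both open, so U is clopen.
  U = {i, j, l}, X ∖ U = {k, m, n} — both open, so U is clopen.
  U = {k, m, n}, X ∖ U = {i, j, l} — both open, so U is clopen.
  U = {j, k, m, n}, X ∖ U = {i, l} — both open, so U is clopen.
  U = {i, k, l, m, n}, X ∖ U = {j} — both open, so U is clopen.
  U = {i, j, k, l, m, n}, X ∖ U = ∅ — both open, so U is clopen.
Nontrivial clopen(s) exist: e.g. {k, m, n}. So (X, τ) is disconnected.
Compute connected components by grouping points that agree on all clopens:
  component: {j}
  component: {i, l}
  component: {k, m, n}


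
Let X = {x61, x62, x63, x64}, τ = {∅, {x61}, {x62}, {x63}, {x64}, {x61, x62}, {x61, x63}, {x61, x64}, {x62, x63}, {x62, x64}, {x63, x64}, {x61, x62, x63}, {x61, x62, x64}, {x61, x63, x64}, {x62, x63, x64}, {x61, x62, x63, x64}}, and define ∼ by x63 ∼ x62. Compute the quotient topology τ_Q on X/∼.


X/∼ = {[x61], [x62=x63], [x64]}; |τ_Q| = 8.

Equivalence classes: [x61], [x62=x63], [x64].
Quotient map π: X → X/∼ sends x61 ↦ [x61], x62 ↦ [x62=x63], x63 ↦ [x62=x63], x64 ↦ [x64].
For each subset V ⊆ X/∼, compute π^{-1}(V) ⊆ X and check whether π^{-1}(V) ∈ τ. V is open in τ_Q iff π^{-1}(V) ∈ τ.
  V = {}: π^{-1}(V) = ∅ ∈ τ ✓.
  V = {[x61]}: π^{-1}(V) = {x61} ∈ τ ✓.
  V = {[x62=x63]}: π^{-1}(V) = {x62, x63} ∈ τ ✓.
  V = {[x61], [x62=x63]}: π^{-1}(V) = {x61, x62, x63} ∈ τ ✓.
  V = {[x64]}: π^{-1}(V) = {x64} ∈ τ ✓.
  V = {[x61], [x64]}: π^{-1}(V) = {x61, x64} ∈ τ ✓.
  V = {[x62=x63], [x64]}: π^{-1}(V) = {x62, x63, x64} ∈ τ ✓.
  V = {[x61], [x62=x63], [x64]}: π^{-1}(V) = {x61, x62, x63, x64} ∈ τ ✓.
Open sets in the quotient: τ_Q = {{}, {[x61]}, {[x62=x63]}, {[x61], [x62=x63]}, {[x64]}, {[x61], [x64]}, {[x62=x63], [x64]}, {[x61], [x62=x63], [x64]}} (8 elements).


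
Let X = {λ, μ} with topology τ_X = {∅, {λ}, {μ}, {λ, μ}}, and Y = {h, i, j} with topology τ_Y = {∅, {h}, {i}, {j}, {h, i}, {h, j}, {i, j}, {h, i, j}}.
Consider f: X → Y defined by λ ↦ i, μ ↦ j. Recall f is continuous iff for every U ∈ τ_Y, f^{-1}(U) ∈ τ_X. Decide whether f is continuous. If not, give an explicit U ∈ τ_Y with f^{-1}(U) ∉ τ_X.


f IS continuous.

Compute f^{-1}(U) for each U ∈ τ_Y:
  U = ∅: f^{-1}(U) = ∅ ∈ τ_X ✓.
  U = {h}: f^{-1}(U) = ∅ ∈ τ_X ✓.
  U = {i}: f^{-1}(U) = {λ} ∈ τ_X ✓.
  U = {j}: f^{-1}(U) = {μ} ∈ τ_X ✓.
  U = {h, i}: f^{-1}(U) = {λ} ∈ τ_X ✓.
  U = {h, j}: f^{-1}(U) = {μ} ∈ τ_X ✓.
  U = {i, j}: f^{-1}(U) = {λ, μ} ∈ τ_X ✓.
  U = {h, i, j}: f^{-1}(U) = {λ, μ} ∈ τ_X ✓.
Every preimage lies in τ_X, so f IS continuous.


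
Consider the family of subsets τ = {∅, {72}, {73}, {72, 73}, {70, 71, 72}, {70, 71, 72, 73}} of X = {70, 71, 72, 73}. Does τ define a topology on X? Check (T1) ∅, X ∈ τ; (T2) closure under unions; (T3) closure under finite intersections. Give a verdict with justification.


τ IS a topology on X.

Axiom (T1): ∅ ∈ τ? Yes; X ∈ τ? Yes.
Axiom (T2/T3): check pairwise unions and intersections of members of τ.
All pairwise intersections and unions checked — each lies in τ. Therefore τ satisfies (T1), (T2), (T3): it IS a topology on X.


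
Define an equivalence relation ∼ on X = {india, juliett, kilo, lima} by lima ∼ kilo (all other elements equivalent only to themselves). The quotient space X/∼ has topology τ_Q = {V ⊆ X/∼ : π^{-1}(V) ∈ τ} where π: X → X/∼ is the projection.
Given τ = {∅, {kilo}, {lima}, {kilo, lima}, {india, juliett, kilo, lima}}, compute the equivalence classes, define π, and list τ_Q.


X/∼ = {[india], [juliett], [kilo=lima]}; |τ_Q| = 3.

Equivalence classes: [india], [juliett], [kilo=lima].
Quotient map π: X → X/∼ sends india ↦ [india], juliett ↦ [juliett], kilo ↦ [kilo=lima], lima ↦ [kilo=lima].
For each subset V ⊆ X/∼, compute π^{-1}(V) ⊆ X and check whether π^{-1}(V) ∈ τ. V is open in τ_Q iff π^{-1}(V) ∈ τ.
  V = {}: π^{-1}(V) = ∅ ∈ τ ✓.
  V = {[india]}: π^{-1}(V) = {india} ∉ τ ✗.
  V = {[juliett]}: π^{-1}(V) = {juliett} ∉ τ ✗.
  V = {[india], [juliett]}: π^{-1}(V) = {india, juliett} ∉ τ ✗.
  V = {[kilo=lima]}: π^{-1}(V) = {kilo, lima} ∈ τ ✓.
  V = {[india], [kilo=lima]}: π^{-1}(V) = {india, kilo, lima} ∉ τ ✗.
  V = {[juliett], [kilo=lima]}: π^{-1}(V) = {juliett, kilo, lima} ∉ τ ✗.
  V = {[india], [juliett], [kilo=lima]}: π^{-1}(V) = {india, juliett, kilo, lima} ∈ τ ✓.
Open sets in the quotient: τ_Q = {{}, {[kilo=lima]}, {[india], [juliett], [kilo=lima]}} (3 elements).


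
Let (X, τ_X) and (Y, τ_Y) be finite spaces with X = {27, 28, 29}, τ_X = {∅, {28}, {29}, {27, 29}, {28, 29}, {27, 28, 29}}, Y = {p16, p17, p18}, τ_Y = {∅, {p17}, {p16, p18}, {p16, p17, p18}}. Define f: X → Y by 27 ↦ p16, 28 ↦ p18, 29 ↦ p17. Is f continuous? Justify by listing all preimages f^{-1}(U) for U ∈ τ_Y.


f is NOT continuous.

Compute f^{-1}(U) for each U ∈ τ_Y:
  U = ∅: f^{-1}(U) = ∅ ∈ τ_X ✓.
  U = {p17}: f^{-1}(U) = {29} ∈ τ_X ✓.
  U = {p16, p18}: f^{-1}(U) = {27, 28} ∉ τ_X ✗.
  U = {p16, p17, p18}: f^{-1}(U) = {27, 28, 29} ∈ τ_X ✓.
Found U = {p16, p18} with f^{-1}(U) = {27, 28} not in τ_X. Therefore f is NOT continuous.


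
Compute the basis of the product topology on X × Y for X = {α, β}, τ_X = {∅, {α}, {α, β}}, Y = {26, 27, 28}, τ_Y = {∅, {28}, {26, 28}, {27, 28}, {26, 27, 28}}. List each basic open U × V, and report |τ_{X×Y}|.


Basis B = {∅ × ∅, {α} × {28}, {α} × {26, 28}, {α} × {27, 28}, {α, β} × {28}, {α} × {26, 27, 28}, {α, β} × {26, 28}, {α, β} × {27, 28}, {α, β} × {26, 27, 28}}; |τ_{X×Y}| = 14.

Enumerate products U × V with U ∈ τ_X, V ∈ τ_Y (deduplicated):
  ∅ × ∅ = {} (∅)
  {α} × {28} = {(α,28)}
  {α} × {26, 28} = {(α,26), (α,28)}
  {α} × {27, 28} = {(α,27), (α,28)}
  {α, β} × {28} = {(α,28), (β,28)}
  {α} × {26, 27, 28} = {(α,26), (α,27), (α,28)}
  {α, β} × {26, 28} = {(α,26), (α,28), (β,26), (β,28)}
  {α, β} × {27, 28} = {(α,27), (α,28), (β,27), (β,28)}
  {α, β} × {26, 27, 28} = {(α,26), (α,27), (α,28), (β,26), (β,27), (β,28)}
These 9 distinct sets form the basis B.
Close under arbitrary unions to get τ_{X×Y}; counting gives |τ_{X×Y}| = 14.


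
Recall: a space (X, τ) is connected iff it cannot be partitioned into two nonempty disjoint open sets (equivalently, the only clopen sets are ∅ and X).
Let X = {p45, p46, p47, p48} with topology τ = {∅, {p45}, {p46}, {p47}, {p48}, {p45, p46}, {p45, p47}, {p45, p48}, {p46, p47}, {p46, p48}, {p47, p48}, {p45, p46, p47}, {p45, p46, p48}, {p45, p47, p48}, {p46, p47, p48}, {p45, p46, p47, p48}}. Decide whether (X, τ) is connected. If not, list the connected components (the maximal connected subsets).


(X, τ) is disconnected; components = [{p45}, {p46}, {p47}, {p48}].

Find clopen sets (U ∈ τ with X ∖ U ∈ τ):
  U = ∅, X ∖ U = {p45, p46, p47, p48} — both open, so U is clopen.
  U = {p45}, X ∖ U = {p46, p47, p48} — both open, so U is clopen.
  U = {p46}, X ∖ U = {p45, p47, p48} — both open, so U is clopen.
  U = {p47}, X ∖ U = {p45, p46, p48} — both open, so U is clopen.
  U = {p48}, X ∖ U = {p45, p46, p47} — both open, so U is clopen.
  U = {p45, p46}, X ∖ U = {p47, p48} — both open, so U is clopen.
  U = {p45, p47}, X ∖ U = {p46, p48} — both open, so U is clopen.
  U = {p45, p48}, X ∖ U = {p46, p47} — both open, so U is clopen.
  U = {p46, p47}, X ∖ U = {p45, p48} — both open, so U is clopen.
  U = {p46, p48}, X ∖ U = {p45, p47} — both open, so U is clopen.
  U = {p47, p48}, X ∖ U = {p45, p46} — both open, so U is clopen.
  U = {p45, p46, p47}, X ∖ U = {p48} — both open, so U is clopen.
  U = {p45, p46, p48}, X ∖ U = {p47} — both open, so U is clopen.
  U = {p45, p47, p48}, X ∖ U = {p46} — both open, so U is clopen.
  U = {p46, p47, p48}, X ∖ U = {p45} — both open, so U is clopen.
  U = {p45, p46, p47, p48}, X ∖ U = ∅ — both open, so U is clopen.
Nontrivial clopen(s) exist: e.g. {p45, p46, p48}. So (X, τ) is disconnected.
Compute connected components by grouping points that agree on all clopens:
  component: {p45}
  component: {p46}
  component: {p47}
  component: {p48}


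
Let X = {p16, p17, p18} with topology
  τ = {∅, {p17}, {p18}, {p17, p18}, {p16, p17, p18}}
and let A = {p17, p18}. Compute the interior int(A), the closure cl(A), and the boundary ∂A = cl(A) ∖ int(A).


int(A) = {p17, p18}, cl(A) = {p16, p17, p18}, ∂A = {p16}.

Closed sets in (X, τ) are complements of opens:
  closed(X, τ) = {∅, {p16}, {p16, p17}, {p16, p18}, {p16, p17, p18}}.
int(A) = ⋃ {U ∈ τ : U ⊆ A}. Opens contained in A: ∅, {p17}, {p18}, {p17, p18}.
Taking the union of these: int(A) = {p17, p18}.
cl(A) = ⋂ {C closed : A ⊆ C}. Closed sets containing A: {p16, p17, p18}.
Intersecting these: cl(A) = {p16, p17, p18}.
∂A = cl(A) ∖ int(A) = {p16, p17, p18} ∖ {p17, p18} = {p16}.


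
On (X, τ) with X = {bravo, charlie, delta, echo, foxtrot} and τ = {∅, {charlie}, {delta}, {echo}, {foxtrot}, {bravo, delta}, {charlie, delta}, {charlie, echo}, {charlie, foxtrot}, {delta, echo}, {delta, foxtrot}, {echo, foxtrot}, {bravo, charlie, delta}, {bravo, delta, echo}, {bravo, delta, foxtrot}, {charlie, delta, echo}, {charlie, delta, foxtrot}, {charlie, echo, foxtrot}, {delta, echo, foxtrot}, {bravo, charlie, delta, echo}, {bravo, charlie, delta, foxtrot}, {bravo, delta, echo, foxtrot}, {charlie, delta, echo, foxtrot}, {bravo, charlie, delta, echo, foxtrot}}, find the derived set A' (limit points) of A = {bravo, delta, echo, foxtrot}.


A' = {bravo}

For each x ∈ X, list the open sets U ∈ τ with x ∈ U, then check whether U ∩ (A ∖ {x}) ≠ ∅ for every such U.
  x = bravo: opens ∋ x are {bravo, delta}, {bravo, charlie, delta}, {bravo, delta, echo}, {bravo, delta, foxtrot}, {bravo, charlie, delta, echo}, {bravo, charlie, delta, foxtrot}, {bravo, delta, echo, foxtrot}, {bravo, charlie, delta, echo, foxtrot}; each meets A ∖ {bravo}, so x IS a limit point.
  x = charlie: open {charlie} ∋ x has {charlie} ∩ (A ∖ {charlie}) = ∅, so x is NOT a limit point.
  x = delta: open {delta} ∋ x has {delta} ∩ (A ∖ {delta}) = ∅, so x is NOT a limit point.
  x = echo: open {echo} ∋ x has {echo} ∩ (A ∖ {echo}) = ∅, so x is NOT a limit point.
  x = foxtrot: open {foxtrot} ∋ x has {foxtrot} ∩ (A ∖ {foxtrot}) = ∅, so x is NOT a limit point.
Collecting: A' = {bravo}.
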